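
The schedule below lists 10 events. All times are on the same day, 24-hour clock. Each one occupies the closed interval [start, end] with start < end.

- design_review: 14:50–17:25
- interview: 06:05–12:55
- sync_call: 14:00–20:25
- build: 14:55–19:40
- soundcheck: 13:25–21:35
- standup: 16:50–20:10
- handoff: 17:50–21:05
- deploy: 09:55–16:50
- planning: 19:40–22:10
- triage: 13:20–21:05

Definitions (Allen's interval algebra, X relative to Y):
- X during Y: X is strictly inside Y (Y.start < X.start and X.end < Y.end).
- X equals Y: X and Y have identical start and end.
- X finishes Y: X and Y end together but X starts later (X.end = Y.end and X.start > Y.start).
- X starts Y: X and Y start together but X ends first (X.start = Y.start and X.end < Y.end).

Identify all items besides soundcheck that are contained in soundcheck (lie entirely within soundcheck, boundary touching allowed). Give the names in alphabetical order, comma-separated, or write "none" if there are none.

Target soundcheck = [13:25, 21:35].
build [14:55, 19:40] → during → yes.
deploy [09:55, 16:50] → overlaps → no.
design_review [14:50, 17:25] → during → yes.
handoff [17:50, 21:05] → during → yes.
interview [06:05, 12:55] → before → no.
planning [19:40, 22:10] → overlapped-by → no.
standup [16:50, 20:10] → during → yes.
sync_call [14:00, 20:25] → during → yes.
triage [13:20, 21:05] → overlaps → no.
Result: build, design_review, handoff, standup, sync_call.

build, design_review, handoff, standup, sync_call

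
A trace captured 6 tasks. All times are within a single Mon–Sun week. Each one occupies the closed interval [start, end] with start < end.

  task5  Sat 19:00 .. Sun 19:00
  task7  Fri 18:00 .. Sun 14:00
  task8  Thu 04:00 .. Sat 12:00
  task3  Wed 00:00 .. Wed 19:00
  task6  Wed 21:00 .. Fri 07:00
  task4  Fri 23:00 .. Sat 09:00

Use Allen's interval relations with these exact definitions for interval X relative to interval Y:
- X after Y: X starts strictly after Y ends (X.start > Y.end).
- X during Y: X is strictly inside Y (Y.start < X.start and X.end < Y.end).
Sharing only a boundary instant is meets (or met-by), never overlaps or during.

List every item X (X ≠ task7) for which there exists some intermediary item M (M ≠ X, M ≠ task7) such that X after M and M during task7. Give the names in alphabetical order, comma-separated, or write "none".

task5

Target task7 = [Fri 18:00, Sun 14:00].
Intermediaries M with M during task7: task4.
Via task4 — items with X after task4: task5.
Union: task5.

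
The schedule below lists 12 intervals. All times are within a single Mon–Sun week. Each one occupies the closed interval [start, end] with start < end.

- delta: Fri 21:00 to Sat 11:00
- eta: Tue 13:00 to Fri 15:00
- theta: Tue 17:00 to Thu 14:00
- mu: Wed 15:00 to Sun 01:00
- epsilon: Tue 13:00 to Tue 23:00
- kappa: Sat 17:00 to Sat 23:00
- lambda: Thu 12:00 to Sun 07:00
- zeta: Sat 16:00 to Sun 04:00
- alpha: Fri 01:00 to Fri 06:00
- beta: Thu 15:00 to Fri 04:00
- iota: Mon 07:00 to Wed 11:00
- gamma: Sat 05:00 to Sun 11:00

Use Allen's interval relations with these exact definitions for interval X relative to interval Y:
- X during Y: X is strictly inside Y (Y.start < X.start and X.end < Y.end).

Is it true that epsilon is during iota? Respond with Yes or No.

Yes

epsilon = [Tue 13:00, Tue 23:00], iota = [Mon 07:00, Wed 11:00].
Actual relation of epsilon to iota: during.
Asked whether 'during' holds → Yes.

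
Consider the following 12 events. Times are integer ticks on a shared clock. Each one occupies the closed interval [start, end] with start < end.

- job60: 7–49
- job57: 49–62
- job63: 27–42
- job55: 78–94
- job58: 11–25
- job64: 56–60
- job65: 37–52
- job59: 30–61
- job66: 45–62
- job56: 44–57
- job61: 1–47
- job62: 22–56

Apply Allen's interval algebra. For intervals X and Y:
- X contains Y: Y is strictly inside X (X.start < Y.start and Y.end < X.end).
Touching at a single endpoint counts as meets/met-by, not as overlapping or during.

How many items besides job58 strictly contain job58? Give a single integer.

Target job58 = [11, 25].
job55 [78, 94] → after → no.
job56 [44, 57] → after → no.
job57 [49, 62] → after → no.
job59 [30, 61] → after → no.
job60 [7, 49] → contains → counts.
job61 [1, 47] → contains → counts.
job62 [22, 56] → overlapped-by → no.
job63 [27, 42] → after → no.
job64 [56, 60] → after → no.
job65 [37, 52] → after → no.
job66 [45, 62] → after → no.
Total: 2.

2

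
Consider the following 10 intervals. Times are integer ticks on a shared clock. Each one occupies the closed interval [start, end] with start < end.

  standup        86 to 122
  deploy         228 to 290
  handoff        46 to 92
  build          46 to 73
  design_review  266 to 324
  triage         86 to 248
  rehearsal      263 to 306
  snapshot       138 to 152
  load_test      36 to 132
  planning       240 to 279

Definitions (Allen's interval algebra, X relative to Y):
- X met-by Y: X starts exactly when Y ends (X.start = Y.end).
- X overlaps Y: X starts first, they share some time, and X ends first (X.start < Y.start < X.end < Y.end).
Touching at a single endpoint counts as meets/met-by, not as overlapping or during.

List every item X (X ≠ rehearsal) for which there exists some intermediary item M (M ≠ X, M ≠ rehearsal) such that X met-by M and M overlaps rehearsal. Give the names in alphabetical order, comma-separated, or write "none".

Target rehearsal = [263, 306].
Intermediaries M with M overlaps rehearsal: deploy, planning.
Via deploy — items with X met-by deploy: none.
Via planning — items with X met-by planning: none.
Union: none.

none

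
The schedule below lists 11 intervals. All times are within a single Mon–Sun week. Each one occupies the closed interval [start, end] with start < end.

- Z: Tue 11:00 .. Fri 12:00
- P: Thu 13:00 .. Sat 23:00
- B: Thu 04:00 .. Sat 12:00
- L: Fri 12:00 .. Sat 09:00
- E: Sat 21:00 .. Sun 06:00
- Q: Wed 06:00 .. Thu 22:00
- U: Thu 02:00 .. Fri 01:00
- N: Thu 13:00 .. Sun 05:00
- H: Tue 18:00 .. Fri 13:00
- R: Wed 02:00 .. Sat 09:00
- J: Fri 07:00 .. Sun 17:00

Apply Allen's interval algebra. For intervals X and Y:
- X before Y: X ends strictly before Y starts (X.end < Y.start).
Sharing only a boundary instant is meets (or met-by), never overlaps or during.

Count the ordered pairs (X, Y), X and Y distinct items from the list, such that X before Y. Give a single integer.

11

Checking all 110 ordered pairs for relation 'before'; matching pairs in alphabetical order:
(B, E): B before E ✓
(H, E): H before E ✓
(L, E): L before E ✓
(Q, E): Q before E ✓
(Q, J): Q before J ✓
(Q, L): Q before L ✓
(R, E): R before E ✓
(U, E): U before E ✓
(U, J): U before J ✓
(U, L): U before L ✓
(Z, E): Z before E ✓
Count: 11.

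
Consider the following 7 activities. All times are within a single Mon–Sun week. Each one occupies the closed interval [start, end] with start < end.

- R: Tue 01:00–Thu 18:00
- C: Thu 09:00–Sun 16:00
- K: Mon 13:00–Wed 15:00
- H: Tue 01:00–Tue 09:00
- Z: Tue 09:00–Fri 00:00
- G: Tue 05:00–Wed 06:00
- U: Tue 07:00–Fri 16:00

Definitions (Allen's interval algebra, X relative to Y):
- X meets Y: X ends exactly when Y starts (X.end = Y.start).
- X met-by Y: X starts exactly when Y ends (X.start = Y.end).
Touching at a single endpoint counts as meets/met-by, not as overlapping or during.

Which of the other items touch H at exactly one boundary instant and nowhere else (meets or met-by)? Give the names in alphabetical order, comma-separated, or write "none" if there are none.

Target H = [Tue 01:00, Tue 09:00].
C [Thu 09:00, Sun 16:00] → after → no.
G [Tue 05:00, Wed 06:00] → overlapped-by → no.
K [Mon 13:00, Wed 15:00] → contains → no.
R [Tue 01:00, Thu 18:00] → started-by → no.
U [Tue 07:00, Fri 16:00] → overlapped-by → no.
Z [Tue 09:00, Fri 00:00] → met-by → yes.
Result: Z.

Z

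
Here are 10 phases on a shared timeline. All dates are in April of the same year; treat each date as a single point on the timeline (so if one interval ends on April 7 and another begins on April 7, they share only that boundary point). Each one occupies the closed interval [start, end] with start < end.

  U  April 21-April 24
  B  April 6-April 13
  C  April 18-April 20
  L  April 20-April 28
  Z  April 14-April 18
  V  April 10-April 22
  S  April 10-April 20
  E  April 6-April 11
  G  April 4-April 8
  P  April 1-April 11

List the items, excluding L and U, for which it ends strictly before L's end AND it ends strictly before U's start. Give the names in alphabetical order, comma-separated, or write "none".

Conditions: its end is strictly before L's end (X.end < April 28) AND its end is strictly before U's start (X.end < April 21).
B: end April 13 < April 28? ✓; end April 13 < April 21? ✓ → yes.
C: end April 20 < April 28? ✓; end April 20 < April 21? ✓ → yes.
E: end April 11 < April 28? ✓; end April 11 < April 21? ✓ → yes.
G: end April 8 < April 28? ✓; end April 8 < April 21? ✓ → yes.
P: end April 11 < April 28? ✓; end April 11 < April 21? ✓ → yes.
S: end April 20 < April 28? ✓; end April 20 < April 21? ✓ → yes.
V: end April 22 < April 28? ✓; end April 22 < April 21? ✗ → no.
Z: end April 18 < April 28? ✓; end April 18 < April 21? ✓ → yes.
Result: B, C, E, G, P, S, Z.

B, C, E, G, P, S, Z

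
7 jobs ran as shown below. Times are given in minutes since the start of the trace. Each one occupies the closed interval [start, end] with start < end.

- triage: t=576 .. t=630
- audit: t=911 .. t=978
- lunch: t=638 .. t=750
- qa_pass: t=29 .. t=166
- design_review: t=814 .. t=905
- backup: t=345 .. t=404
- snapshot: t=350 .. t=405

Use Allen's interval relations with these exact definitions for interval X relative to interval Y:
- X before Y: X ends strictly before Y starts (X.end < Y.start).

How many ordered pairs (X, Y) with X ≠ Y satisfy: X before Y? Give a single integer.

20

Checking all 42 ordered pairs for relation 'before'; matching pairs in alphabetical order:
(backup, audit): backup before audit ✓
(backup, design_review): backup before design_review ✓
(backup, lunch): backup before lunch ✓
(backup, triage): backup before triage ✓
(design_review, audit): design_review before audit ✓
(lunch, audit): lunch before audit ✓
(lunch, design_review): lunch before design_review ✓
(qa_pass, audit): qa_pass before audit ✓
(qa_pass, backup): qa_pass before backup ✓
(qa_pass, design_review): qa_pass before design_review ✓
(qa_pass, lunch): qa_pass before lunch ✓
(qa_pass, snapshot): qa_pass before snapshot ✓
(qa_pass, triage): qa_pass before triage ✓
(snapshot, audit): snapshot before audit ✓
(snapshot, design_review): snapshot before design_review ✓
(snapshot, lunch): snapshot before lunch ✓
(snapshot, triage): snapshot before triage ✓
(triage, audit): triage before audit ✓
(triage, design_review): triage before design_review ✓
(triage, lunch): triage before lunch ✓
Count: 20.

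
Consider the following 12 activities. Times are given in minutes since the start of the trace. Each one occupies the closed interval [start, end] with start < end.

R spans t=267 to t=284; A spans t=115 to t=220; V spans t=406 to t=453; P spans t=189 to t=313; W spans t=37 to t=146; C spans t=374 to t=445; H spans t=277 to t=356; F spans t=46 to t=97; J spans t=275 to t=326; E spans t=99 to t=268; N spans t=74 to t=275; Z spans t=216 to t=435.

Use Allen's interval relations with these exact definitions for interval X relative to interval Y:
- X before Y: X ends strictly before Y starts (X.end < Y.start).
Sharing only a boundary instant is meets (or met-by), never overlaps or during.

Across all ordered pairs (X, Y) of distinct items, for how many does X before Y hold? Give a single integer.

36

Checking all 132 ordered pairs for relation 'before'; matching pairs in alphabetical order:
(A, C): A before C ✓
(A, H): A before H ✓
(A, J): A before J ✓
(A, R): A before R ✓
(A, V): A before V ✓
(E, C): E before C ✓
(E, H): E before H ✓
(E, J): E before J ✓
(E, V): E before V ✓
(F, A): F before A ✓
(F, C): F before C ✓
(F, E): F before E ✓
(F, H): F before H ✓
(F, J): F before J ✓
(F, P): F before P ✓
(F, R): F before R ✓
(F, V): F before V ✓
(F, Z): F before Z ✓
(H, C): H before C ✓
(H, V): H before V ✓
(J, C): J before C ✓
(J, V): J before V ✓
(N, C): N before C ✓
(N, H): N before H ✓
... plus 12 further pairs not listed.
Count: 36.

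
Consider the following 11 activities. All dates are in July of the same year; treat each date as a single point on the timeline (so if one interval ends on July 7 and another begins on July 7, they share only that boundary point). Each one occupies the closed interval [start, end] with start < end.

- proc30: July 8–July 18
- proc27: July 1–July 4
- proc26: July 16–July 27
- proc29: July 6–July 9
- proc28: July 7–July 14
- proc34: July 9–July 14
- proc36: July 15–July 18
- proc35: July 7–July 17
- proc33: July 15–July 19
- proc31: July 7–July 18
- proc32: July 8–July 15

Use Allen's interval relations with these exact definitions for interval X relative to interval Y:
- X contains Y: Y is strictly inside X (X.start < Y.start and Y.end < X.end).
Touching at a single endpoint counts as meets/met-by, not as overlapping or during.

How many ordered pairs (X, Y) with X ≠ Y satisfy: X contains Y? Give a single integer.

Checking all 110 ordered pairs for relation 'contains'; matching pairs in alphabetical order:
(proc30, proc34): proc30 contains proc34 ✓
(proc31, proc32): proc31 contains proc32 ✓
(proc31, proc34): proc31 contains proc34 ✓
(proc32, proc34): proc32 contains proc34 ✓
(proc35, proc32): proc35 contains proc32 ✓
(proc35, proc34): proc35 contains proc34 ✓
Count: 6.

6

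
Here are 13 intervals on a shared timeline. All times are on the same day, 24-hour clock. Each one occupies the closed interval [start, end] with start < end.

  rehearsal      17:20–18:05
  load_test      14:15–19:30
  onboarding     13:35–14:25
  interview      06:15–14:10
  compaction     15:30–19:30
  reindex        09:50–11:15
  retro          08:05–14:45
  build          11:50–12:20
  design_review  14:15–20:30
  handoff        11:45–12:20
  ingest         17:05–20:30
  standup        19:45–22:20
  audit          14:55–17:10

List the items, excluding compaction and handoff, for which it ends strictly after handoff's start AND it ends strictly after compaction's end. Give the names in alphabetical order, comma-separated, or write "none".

Conditions: its end is strictly after handoff's start (X.end > 11:45) AND its end is strictly after compaction's end (X.end > 19:30).
audit: end 17:10 > 11:45? ✓; end 17:10 > 19:30? ✗ → no.
build: end 12:20 > 11:45? ✓; end 12:20 > 19:30? ✗ → no.
design_review: end 20:30 > 11:45? ✓; end 20:30 > 19:30? ✓ → yes.
ingest: end 20:30 > 11:45? ✓; end 20:30 > 19:30? ✓ → yes.
interview: end 14:10 > 11:45? ✓; end 14:10 > 19:30? ✗ → no.
load_test: end 19:30 > 11:45? ✓; end 19:30 > 19:30? ✗ → no.
onboarding: end 14:25 > 11:45? ✓; end 14:25 > 19:30? ✗ → no.
rehearsal: end 18:05 > 11:45? ✓; end 18:05 > 19:30? ✗ → no.
reindex: end 11:15 > 11:45? ✗; end 11:15 > 19:30? ✗ → no.
retro: end 14:45 > 11:45? ✓; end 14:45 > 19:30? ✗ → no.
standup: end 22:20 > 11:45? ✓; end 22:20 > 19:30? ✓ → yes.
Result: design_review, ingest, standup.

design_review, ingest, standup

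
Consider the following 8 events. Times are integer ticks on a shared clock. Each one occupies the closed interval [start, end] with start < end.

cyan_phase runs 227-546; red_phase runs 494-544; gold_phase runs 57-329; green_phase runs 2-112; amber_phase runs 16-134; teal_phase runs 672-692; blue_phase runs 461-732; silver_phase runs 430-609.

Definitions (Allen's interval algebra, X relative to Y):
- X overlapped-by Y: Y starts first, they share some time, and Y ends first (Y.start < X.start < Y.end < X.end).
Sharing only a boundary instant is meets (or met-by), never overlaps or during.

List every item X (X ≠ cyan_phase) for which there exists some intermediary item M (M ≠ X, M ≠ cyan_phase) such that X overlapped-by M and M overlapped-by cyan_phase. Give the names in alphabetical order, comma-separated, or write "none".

Target cyan_phase = [227, 546].
Intermediaries M with M overlapped-by cyan_phase: blue_phase, silver_phase.
Via blue_phase — items with X overlapped-by blue_phase: none.
Via silver_phase — items with X overlapped-by silver_phase: blue_phase.
Union: blue_phase.

blue_phase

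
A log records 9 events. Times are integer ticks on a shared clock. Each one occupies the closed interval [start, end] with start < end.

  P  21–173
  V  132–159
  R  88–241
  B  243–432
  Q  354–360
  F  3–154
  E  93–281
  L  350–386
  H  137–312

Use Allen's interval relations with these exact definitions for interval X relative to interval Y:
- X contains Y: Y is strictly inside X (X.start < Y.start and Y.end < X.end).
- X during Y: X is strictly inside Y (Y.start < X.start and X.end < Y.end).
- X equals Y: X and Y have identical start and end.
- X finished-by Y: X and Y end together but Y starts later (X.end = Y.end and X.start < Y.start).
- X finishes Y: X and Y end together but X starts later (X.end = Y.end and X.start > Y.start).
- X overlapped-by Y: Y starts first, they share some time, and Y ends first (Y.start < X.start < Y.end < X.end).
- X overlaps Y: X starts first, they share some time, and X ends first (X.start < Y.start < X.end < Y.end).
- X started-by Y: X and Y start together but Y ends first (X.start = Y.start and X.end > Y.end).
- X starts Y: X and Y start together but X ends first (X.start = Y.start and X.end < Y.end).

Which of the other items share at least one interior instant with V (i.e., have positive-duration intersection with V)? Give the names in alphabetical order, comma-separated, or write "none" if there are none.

Target V = [132, 159].
B [243, 432] → after → no.
E [93, 281] → contains → yes.
F [3, 154] → overlaps → yes.
H [137, 312] → overlapped-by → yes.
L [350, 386] → after → no.
P [21, 173] → contains → yes.
Q [354, 360] → after → no.
R [88, 241] → contains → yes.
Result: E, F, H, P, R.

E, F, H, P, R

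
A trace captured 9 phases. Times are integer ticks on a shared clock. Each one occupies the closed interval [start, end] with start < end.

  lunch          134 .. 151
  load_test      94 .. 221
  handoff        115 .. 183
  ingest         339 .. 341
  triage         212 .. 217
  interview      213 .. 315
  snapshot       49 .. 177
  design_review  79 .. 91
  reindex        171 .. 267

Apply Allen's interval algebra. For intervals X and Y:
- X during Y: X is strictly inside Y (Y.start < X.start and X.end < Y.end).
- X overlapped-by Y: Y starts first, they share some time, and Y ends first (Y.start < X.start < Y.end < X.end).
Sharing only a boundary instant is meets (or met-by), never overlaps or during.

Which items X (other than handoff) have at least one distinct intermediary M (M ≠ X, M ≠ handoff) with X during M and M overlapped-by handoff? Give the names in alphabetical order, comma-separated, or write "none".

Target handoff = [115, 183].
Intermediaries M with M overlapped-by handoff: reindex.
Via reindex — items with X during reindex: triage.
Union: triage.

triage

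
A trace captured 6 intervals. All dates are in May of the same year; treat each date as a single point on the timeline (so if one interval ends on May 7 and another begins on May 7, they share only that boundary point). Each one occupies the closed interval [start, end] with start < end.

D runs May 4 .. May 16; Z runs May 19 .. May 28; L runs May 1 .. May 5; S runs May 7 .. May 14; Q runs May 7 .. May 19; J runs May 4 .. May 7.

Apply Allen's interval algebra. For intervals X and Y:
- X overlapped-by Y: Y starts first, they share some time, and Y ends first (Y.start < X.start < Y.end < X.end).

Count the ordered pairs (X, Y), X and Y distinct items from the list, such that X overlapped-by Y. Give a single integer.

3

Checking all 30 ordered pairs for relation 'overlapped-by'; matching pairs in alphabetical order:
(D, L): D overlapped-by L ✓
(J, L): J overlapped-by L ✓
(Q, D): Q overlapped-by D ✓
Count: 3.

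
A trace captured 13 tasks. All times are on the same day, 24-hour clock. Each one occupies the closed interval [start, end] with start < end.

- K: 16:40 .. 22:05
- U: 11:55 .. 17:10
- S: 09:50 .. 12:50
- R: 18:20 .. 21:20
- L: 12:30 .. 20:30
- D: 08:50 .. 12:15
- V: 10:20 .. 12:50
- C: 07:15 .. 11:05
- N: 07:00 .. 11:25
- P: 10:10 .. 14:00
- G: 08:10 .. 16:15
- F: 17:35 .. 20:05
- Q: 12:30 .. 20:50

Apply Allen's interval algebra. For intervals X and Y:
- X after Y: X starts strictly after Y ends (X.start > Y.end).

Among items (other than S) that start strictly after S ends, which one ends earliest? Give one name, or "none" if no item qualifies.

Target S = [09:50, 12:50].
C [07:15, 11:05] → overlaps → excluded.
D [08:50, 12:15] → overlaps → excluded.
F [17:35, 20:05] → after → candidate.
G [08:10, 16:15] → contains → excluded.
K [16:40, 22:05] → after → candidate.
L [12:30, 20:30] → overlapped-by → excluded.
N [07:00, 11:25] → overlaps → excluded.
P [10:10, 14:00] → overlapped-by → excluded.
Q [12:30, 20:50] → overlapped-by → excluded.
R [18:20, 21:20] → after → candidate.
U [11:55, 17:10] → overlapped-by → excluded.
V [10:20, 12:50] → finishes → excluded.
Among candidates, earliest end is 20:05 → F.

F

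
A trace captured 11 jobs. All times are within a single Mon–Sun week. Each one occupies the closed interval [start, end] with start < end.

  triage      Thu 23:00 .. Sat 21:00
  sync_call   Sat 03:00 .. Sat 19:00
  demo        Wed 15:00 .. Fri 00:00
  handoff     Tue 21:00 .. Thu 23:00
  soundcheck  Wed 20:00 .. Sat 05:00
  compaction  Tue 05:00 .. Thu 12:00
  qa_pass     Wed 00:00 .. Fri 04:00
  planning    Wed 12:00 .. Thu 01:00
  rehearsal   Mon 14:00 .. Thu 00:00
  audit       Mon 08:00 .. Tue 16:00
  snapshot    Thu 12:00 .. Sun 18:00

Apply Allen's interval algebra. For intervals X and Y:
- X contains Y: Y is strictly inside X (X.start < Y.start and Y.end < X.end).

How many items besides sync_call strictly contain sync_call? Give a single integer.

Target sync_call = [Sat 03:00, Sat 19:00].
audit [Mon 08:00, Tue 16:00] → before → no.
compaction [Tue 05:00, Thu 12:00] → before → no.
demo [Wed 15:00, Fri 00:00] → before → no.
handoff [Tue 21:00, Thu 23:00] → before → no.
planning [Wed 12:00, Thu 01:00] → before → no.
qa_pass [Wed 00:00, Fri 04:00] → before → no.
rehearsal [Mon 14:00, Thu 00:00] → before → no.
snapshot [Thu 12:00, Sun 18:00] → contains → counts.
soundcheck [Wed 20:00, Sat 05:00] → overlaps → no.
triage [Thu 23:00, Sat 21:00] → contains → counts.
Total: 2.

2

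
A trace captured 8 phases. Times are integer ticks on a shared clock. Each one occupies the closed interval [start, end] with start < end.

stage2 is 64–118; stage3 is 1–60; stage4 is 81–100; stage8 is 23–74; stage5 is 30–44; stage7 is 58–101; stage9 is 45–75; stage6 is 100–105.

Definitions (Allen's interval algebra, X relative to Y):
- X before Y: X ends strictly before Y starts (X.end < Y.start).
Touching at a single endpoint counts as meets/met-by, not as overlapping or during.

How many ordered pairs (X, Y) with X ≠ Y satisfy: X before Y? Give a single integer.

12

Checking all 56 ordered pairs for relation 'before'; matching pairs in alphabetical order:
(stage3, stage2): stage3 before stage2 ✓
(stage3, stage4): stage3 before stage4 ✓
(stage3, stage6): stage3 before stage6 ✓
(stage5, stage2): stage5 before stage2 ✓
(stage5, stage4): stage5 before stage4 ✓
(stage5, stage6): stage5 before stage6 ✓
(stage5, stage7): stage5 before stage7 ✓
(stage5, stage9): stage5 before stage9 ✓
(stage8, stage4): stage8 before stage4 ✓
(stage8, stage6): stage8 before stage6 ✓
(stage9, stage4): stage9 before stage4 ✓
(stage9, stage6): stage9 before stage6 ✓
Count: 12.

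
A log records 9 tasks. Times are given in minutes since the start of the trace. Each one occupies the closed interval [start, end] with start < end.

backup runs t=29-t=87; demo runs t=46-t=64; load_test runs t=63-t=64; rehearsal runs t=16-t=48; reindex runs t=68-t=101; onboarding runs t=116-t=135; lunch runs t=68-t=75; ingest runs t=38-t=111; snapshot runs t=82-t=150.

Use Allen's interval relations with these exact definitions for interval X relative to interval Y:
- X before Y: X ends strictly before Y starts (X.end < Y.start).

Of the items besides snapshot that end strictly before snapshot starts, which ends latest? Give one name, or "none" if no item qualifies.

Target snapshot = [t=82, t=150].
backup [t=29, t=87] → overlaps → excluded.
demo [t=46, t=64] → before → candidate.
ingest [t=38, t=111] → overlaps → excluded.
load_test [t=63, t=64] → before → candidate.
lunch [t=68, t=75] → before → candidate.
onboarding [t=116, t=135] → during → excluded.
rehearsal [t=16, t=48] → before → candidate.
reindex [t=68, t=101] → overlaps → excluded.
Among candidates, latest end is t=75 → lunch.

lunch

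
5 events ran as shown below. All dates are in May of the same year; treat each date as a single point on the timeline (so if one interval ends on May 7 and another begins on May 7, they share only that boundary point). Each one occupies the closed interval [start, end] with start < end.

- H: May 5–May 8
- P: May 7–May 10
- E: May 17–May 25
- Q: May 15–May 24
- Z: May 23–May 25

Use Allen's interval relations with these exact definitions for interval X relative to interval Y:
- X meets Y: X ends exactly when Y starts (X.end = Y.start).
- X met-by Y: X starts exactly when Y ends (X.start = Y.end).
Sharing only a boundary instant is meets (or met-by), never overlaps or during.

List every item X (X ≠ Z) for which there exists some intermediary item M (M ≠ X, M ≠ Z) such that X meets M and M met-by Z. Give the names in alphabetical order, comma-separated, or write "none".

none

Target Z = [May 23, May 25].
Intermediaries M with M met-by Z: none.
Union: none.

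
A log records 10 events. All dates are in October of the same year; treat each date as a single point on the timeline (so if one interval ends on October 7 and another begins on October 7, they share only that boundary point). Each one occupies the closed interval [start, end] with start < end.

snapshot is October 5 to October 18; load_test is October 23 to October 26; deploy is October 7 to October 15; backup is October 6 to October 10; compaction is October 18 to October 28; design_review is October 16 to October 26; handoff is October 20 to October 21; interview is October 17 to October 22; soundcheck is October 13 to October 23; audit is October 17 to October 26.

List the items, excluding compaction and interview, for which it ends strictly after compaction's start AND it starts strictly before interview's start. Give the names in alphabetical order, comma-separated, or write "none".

Conditions: its end is strictly after compaction's start (X.end > October 18) AND its start is strictly before interview's start (X.start < October 17).
audit: end October 26 > October 18? ✓; start October 17 < October 17? ✗ → no.
backup: end October 10 > October 18? ✗; start October 6 < October 17? ✓ → no.
deploy: end October 15 > October 18? ✗; start October 7 < October 17? ✓ → no.
design_review: end October 26 > October 18? ✓; start October 16 < October 17? ✓ → yes.
handoff: end October 21 > October 18? ✓; start October 20 < October 17? ✗ → no.
load_test: end October 26 > October 18? ✓; start October 23 < October 17? ✗ → no.
snapshot: end October 18 > October 18? ✗; start October 5 < October 17? ✓ → no.
soundcheck: end October 23 > October 18? ✓; start October 13 < October 17? ✓ → yes.
Result: design_review, soundcheck.

design_review, soundcheck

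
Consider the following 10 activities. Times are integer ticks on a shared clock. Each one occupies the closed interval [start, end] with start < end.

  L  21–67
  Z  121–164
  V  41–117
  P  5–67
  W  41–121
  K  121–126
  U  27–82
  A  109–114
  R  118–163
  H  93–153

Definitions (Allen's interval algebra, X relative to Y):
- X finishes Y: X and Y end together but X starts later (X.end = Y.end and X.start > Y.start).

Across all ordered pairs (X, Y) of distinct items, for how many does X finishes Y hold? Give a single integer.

Checking all 90 ordered pairs for relation 'finishes'; matching pairs in alphabetical order:
(L, P): L finishes P ✓
Count: 1.

1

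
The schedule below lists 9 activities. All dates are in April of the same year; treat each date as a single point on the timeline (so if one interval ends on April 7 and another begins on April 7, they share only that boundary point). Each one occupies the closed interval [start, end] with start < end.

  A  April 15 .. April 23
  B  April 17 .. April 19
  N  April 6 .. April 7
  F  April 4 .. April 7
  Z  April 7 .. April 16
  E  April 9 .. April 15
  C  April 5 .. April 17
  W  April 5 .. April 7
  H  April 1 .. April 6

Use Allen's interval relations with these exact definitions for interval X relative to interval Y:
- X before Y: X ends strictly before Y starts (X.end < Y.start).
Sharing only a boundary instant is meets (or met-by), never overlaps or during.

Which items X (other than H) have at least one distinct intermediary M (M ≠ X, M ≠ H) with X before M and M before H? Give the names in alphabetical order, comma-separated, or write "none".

none

Target H = [April 1, April 6].
Intermediaries M with M before H: none.
Union: none.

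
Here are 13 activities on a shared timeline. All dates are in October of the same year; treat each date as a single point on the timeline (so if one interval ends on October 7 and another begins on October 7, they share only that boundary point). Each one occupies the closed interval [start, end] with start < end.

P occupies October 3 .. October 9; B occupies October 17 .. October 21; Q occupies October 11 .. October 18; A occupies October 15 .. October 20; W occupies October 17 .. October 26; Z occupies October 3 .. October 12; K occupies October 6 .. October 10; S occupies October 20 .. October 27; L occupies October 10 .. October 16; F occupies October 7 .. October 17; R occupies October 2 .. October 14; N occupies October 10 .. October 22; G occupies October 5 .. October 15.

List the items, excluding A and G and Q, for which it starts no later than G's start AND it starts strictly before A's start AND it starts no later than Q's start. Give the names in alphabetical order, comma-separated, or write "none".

Conditions: its start is no later than G's start (X.start <= October 5) AND its start is strictly before A's start (X.start < October 15) AND its start is no later than Q's start (X.start <= October 11).
B: start October 17 <= October 5? ✗; start October 17 < October 15? ✗; start October 17 <= October 11? ✗ → no.
F: start October 7 <= October 5? ✗; start October 7 < October 15? ✓; start October 7 <= October 11? ✓ → no.
K: start October 6 <= October 5? ✗; start October 6 < October 15? ✓; start October 6 <= October 11? ✓ → no.
L: start October 10 <= October 5? ✗; start October 10 < October 15? ✓; start October 10 <= October 11? ✓ → no.
N: start October 10 <= October 5? ✗; start October 10 < October 15? ✓; start October 10 <= October 11? ✓ → no.
P: start October 3 <= October 5? ✓; start October 3 < October 15? ✓; start October 3 <= October 11? ✓ → yes.
R: start October 2 <= October 5? ✓; start October 2 < October 15? ✓; start October 2 <= October 11? ✓ → yes.
S: start October 20 <= October 5? ✗; start October 20 < October 15? ✗; start October 20 <= October 11? ✗ → no.
W: start October 17 <= October 5? ✗; start October 17 < October 15? ✗; start October 17 <= October 11? ✗ → no.
Z: start October 3 <= October 5? ✓; start October 3 < October 15? ✓; start October 3 <= October 11? ✓ → yes.
Result: P, R, Z.

P, R, Z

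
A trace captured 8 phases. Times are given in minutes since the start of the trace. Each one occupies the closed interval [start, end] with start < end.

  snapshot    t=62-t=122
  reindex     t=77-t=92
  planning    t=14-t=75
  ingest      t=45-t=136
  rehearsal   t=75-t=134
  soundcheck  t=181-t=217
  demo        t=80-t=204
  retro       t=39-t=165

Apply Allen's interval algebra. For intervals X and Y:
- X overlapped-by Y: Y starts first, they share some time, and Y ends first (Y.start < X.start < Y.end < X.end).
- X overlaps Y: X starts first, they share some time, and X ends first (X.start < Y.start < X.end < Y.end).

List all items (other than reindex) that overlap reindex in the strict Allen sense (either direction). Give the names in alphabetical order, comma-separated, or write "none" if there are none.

Target reindex = [t=77, t=92].
demo [t=80, t=204] → overlapped-by → yes.
ingest [t=45, t=136] → contains → no.
planning [t=14, t=75] → before → no.
rehearsal [t=75, t=134] → contains → no.
retro [t=39, t=165] → contains → no.
snapshot [t=62, t=122] → contains → no.
soundcheck [t=181, t=217] → after → no.
Result: demo.

demo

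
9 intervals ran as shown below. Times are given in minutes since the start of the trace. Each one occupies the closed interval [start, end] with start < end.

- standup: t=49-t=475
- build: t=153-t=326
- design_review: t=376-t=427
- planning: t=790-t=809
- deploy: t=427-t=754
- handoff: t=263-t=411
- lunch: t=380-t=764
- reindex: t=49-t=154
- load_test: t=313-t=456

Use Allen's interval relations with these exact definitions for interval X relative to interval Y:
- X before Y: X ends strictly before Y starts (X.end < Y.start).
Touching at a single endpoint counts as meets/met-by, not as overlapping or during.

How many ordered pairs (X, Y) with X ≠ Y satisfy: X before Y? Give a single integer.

17

Checking all 72 ordered pairs for relation 'before'; matching pairs in alphabetical order:
(build, deploy): build before deploy ✓
(build, design_review): build before design_review ✓
(build, lunch): build before lunch ✓
(build, planning): build before planning ✓
(deploy, planning): deploy before planning ✓
(design_review, planning): design_review before planning ✓
(handoff, deploy): handoff before deploy ✓
(handoff, planning): handoff before planning ✓
(load_test, planning): load_test before planning ✓
(lunch, planning): lunch before planning ✓
(reindex, deploy): reindex before deploy ✓
(reindex, design_review): reindex before design_review ✓
(reindex, handoff): reindex before handoff ✓
(reindex, load_test): reindex before load_test ✓
(reindex, lunch): reindex before lunch ✓
(reindex, planning): reindex before planning ✓
(standup, planning): standup before planning ✓
Count: 17.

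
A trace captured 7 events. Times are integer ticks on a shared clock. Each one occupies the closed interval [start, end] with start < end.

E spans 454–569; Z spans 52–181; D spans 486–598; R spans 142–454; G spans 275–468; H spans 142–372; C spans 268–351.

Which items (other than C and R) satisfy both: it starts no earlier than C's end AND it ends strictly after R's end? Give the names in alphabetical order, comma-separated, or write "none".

D, E

Conditions: its start is no earlier than C's end (X.start >= 351) AND its end is strictly after R's end (X.end > 454).
D: start 486 >= 351? ✓; end 598 > 454? ✓ → yes.
E: start 454 >= 351? ✓; end 569 > 454? ✓ → yes.
G: start 275 >= 351? ✗; end 468 > 454? ✓ → no.
H: start 142 >= 351? ✗; end 372 > 454? ✗ → no.
Z: start 52 >= 351? ✗; end 181 > 454? ✗ → no.
Result: D, E.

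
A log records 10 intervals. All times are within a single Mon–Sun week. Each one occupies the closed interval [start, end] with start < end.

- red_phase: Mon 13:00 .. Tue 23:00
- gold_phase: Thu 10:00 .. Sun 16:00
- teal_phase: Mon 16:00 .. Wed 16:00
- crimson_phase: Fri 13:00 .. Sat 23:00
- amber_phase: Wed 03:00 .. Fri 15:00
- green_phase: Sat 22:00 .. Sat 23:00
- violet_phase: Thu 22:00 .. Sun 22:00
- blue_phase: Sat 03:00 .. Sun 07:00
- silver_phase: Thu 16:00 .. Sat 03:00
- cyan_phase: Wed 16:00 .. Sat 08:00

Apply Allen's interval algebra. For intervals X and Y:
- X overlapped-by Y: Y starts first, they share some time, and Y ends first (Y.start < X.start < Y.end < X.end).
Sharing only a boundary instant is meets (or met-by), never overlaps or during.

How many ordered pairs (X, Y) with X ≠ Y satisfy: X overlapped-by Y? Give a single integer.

15

Checking all 90 ordered pairs for relation 'overlapped-by'; matching pairs in alphabetical order:
(amber_phase, teal_phase): amber_phase overlapped-by teal_phase ✓
(blue_phase, crimson_phase): blue_phase overlapped-by crimson_phase ✓
(blue_phase, cyan_phase): blue_phase overlapped-by cyan_phase ✓
(crimson_phase, amber_phase): crimson_phase overlapped-by amber_phase ✓
(crimson_phase, cyan_phase): crimson_phase overlapped-by cyan_phase ✓
(crimson_phase, silver_phase): crimson_phase overlapped-by silver_phase ✓
(cyan_phase, amber_phase): cyan_phase overlapped-by amber_phase ✓
(gold_phase, amber_phase): gold_phase overlapped-by amber_phase ✓
(gold_phase, cyan_phase): gold_phase overlapped-by cyan_phase ✓
(silver_phase, amber_phase): silver_phase overlapped-by amber_phase ✓
(teal_phase, red_phase): teal_phase overlapped-by red_phase ✓
(violet_phase, amber_phase): violet_phase overlapped-by amber_phase ✓
(violet_phase, cyan_phase): violet_phase overlapped-by cyan_phase ✓
(violet_phase, gold_phase): violet_phase overlapped-by gold_phase ✓
(violet_phase, silver_phase): violet_phase overlapped-by silver_phase ✓
Count: 15.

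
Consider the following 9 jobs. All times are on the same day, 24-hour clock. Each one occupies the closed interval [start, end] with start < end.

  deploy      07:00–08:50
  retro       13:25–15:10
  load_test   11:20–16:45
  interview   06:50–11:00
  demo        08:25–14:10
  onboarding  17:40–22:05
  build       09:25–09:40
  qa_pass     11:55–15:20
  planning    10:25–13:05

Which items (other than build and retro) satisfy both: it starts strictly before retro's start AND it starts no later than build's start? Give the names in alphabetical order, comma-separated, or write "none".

demo, deploy, interview

Conditions: its start is strictly before retro's start (X.start < 13:25) AND its start is no later than build's start (X.start <= 09:25).
demo: start 08:25 < 13:25? ✓; start 08:25 <= 09:25? ✓ → yes.
deploy: start 07:00 < 13:25? ✓; start 07:00 <= 09:25? ✓ → yes.
interview: start 06:50 < 13:25? ✓; start 06:50 <= 09:25? ✓ → yes.
load_test: start 11:20 < 13:25? ✓; start 11:20 <= 09:25? ✗ → no.
onboarding: start 17:40 < 13:25? ✗; start 17:40 <= 09:25? ✗ → no.
planning: start 10:25 < 13:25? ✓; start 10:25 <= 09:25? ✗ → no.
qa_pass: start 11:55 < 13:25? ✓; start 11:55 <= 09:25? ✗ → no.
Result: demo, deploy, interview.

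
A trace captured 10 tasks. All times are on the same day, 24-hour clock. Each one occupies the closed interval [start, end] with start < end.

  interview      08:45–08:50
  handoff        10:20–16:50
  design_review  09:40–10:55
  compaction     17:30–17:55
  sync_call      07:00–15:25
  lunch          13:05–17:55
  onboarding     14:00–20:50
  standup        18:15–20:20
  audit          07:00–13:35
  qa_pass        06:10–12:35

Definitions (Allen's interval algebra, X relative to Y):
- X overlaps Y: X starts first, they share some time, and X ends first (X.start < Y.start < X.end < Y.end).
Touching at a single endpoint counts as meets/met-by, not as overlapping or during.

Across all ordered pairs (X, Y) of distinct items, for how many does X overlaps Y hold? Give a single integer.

Checking all 90 ordered pairs for relation 'overlaps'; matching pairs in alphabetical order:
(audit, handoff): audit overlaps handoff ✓
(audit, lunch): audit overlaps lunch ✓
(design_review, handoff): design_review overlaps handoff ✓
(handoff, lunch): handoff overlaps lunch ✓
(handoff, onboarding): handoff overlaps onboarding ✓
(lunch, onboarding): lunch overlaps onboarding ✓
(qa_pass, audit): qa_pass overlaps audit ✓
(qa_pass, handoff): qa_pass overlaps handoff ✓
(qa_pass, sync_call): qa_pass overlaps sync_call ✓
(sync_call, handoff): sync_call overlaps handoff ✓
(sync_call, lunch): sync_call overlaps lunch ✓
(sync_call, onboarding): sync_call overlaps onboarding ✓
Count: 12.

12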